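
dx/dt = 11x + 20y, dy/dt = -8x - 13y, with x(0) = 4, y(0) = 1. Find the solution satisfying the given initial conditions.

Coefficient matrix A = [[11, 20], [-8, -13]].
Characteristic polynomial det(A - λI) = λ^2 + 2λ + 17 = 0.
Eigenvalues λ = -1 ± 4i (complex conjugate pair).
For λ=-1+4i: an eigenvector is (-1,1) - i(2,-1) = (-1 - 2i, 1 + i).
A real fundamental pair from Re and Im of e^((-1+4i)t)v: X_1 = e^(-t)(cos(4t)·(-1,1) + sin(4t)·(2,-1)), X_2 = e^(-t)(sin(4t)·(-1,1) - cos(4t)·(2,-1)).
General solution: K_1X_1 + K_2X_2.
Applying x(0)=4, y(0)=1 gives K_1=6, K_2=-5.

x(t) = 17e^(-t)sin(4t) + 4e^(-t)cos(4t), y(t) = -11e^(-t)sin(4t) + e^(-t)cos(4t)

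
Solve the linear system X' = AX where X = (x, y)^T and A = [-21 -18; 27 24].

x(t) = K_1e^(-3t) + 2K_2e^(6t), y(t) = -K_1e^(-3t) - 3K_2e^(6t)

Coefficient matrix A = [[-21, -18], [27, 24]].
Characteristic polynomial det(A - λI) = λ^2 - 3λ - 18 = 0.
Eigenvalues λ = -3, 6.
For λ=-3: (A-λI) row 1 is [-18, -18], so an eigenvector is (1, -1).
For λ=6: (A-λI) row 1 is [-27, -18], so an eigenvector is (2, -3).
General solution: K_1e^(-3t)(1,-1) + K_2e^(6t)(2,-3).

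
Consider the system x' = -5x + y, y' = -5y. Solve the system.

Coefficient matrix A = [[-5, 1], [0, -5]].
Characteristic polynomial det(A - λI) = λ^2 + 10λ + 25 = 0.
Single eigenvalue λ = -5 with algebraic multiplicity 2.
Eigenvector v = (1,0); generalized eigenvector w with (A-λI)w=v is (-2,1).
General solution: e^(-5t)[C_1·v + C_2·(t·v + w)].

x(t) = C_1e^(-5t) + C_2te^(-5t) - 2C_2e^(-5t), y(t) = C_2e^(-5t)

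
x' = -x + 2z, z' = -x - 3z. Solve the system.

Coefficient matrix A = [[-1, 2], [-1, -3]].
Characteristic polynomial det(A - λI) = λ^2 + 4λ + 5 = 0.
Eigenvalues λ = -2 ± i (complex conjugate pair).
For λ=-2+i: an eigenvector is (1,-1) - i(-1,0) = (1 + i, -1).
A real fundamental pair from Re and Im of e^((-2+i)t)v: X_1 = e^(-2t)(cos(t)·(1,-1) + sin(t)·(-1,0)), X_2 = e^(-2t)(sin(t)·(1,-1) - cos(t)·(-1,0)).
General solution: C_1X_1 + C_2X_2.

x(t) = -C_1e^(-2t)sin(t) + C_1e^(-2t)cos(t) + C_2e^(-2t)sin(t) + C_2e^(-2t)cos(t), z(t) = -C_1e^(-2t)cos(t) - C_2e^(-2t)sin(t)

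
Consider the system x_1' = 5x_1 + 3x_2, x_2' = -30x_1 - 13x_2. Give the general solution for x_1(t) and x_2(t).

x_1(t) = -c_1e^(-4t)cos(3t) - c_2e^(-4t)sin(3t), x_2(t) = c_1e^(-4t)sin(3t) + 3c_1e^(-4t)cos(3t) + 3c_2e^(-4t)sin(3t) - c_2e^(-4t)cos(3t)

Coefficient matrix A = [[5, 3], [-30, -13]].
Characteristic polynomial det(A - λI) = λ^2 + 8λ + 25 = 0.
Eigenvalues λ = -4 ± 3i (complex conjugate pair).
For λ=-4+3i: an eigenvector is (-1,3) - i(0,1) = (-1, 3 - i).
A real fundamental pair from Re and Im of e^((-4+3i)t)v: X_1 = e^(-4t)(cos(3t)·(-1,3) + sin(3t)·(0,1)), X_2 = e^(-4t)(sin(3t)·(-1,3) - cos(3t)·(0,1)).
General solution: c_1X_1 + c_2X_2.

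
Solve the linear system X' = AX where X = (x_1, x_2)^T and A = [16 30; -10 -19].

x_1(t) = -2c_1e^(t) + 3c_2e^(-4t), x_2(t) = c_1e^(t) - 2c_2e^(-4t)

Coefficient matrix A = [[16, 30], [-10, -19]].
Characteristic polynomial det(A - λI) = λ^2 + 3λ - 4 = 0.
Eigenvalues λ = 1, -4.
For λ=1: (A-λI) row 1 is [15, 30], so an eigenvector is (-2, 1).
For λ=-4: (A-λI) row 1 is [20, 30], so an eigenvector is (3, -2).
General solution: c_1e^(t)(-2,1) + c_2e^(-4t)(3,-2).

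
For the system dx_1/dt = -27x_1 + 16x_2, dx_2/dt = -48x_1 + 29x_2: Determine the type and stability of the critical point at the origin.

A = [[-27,16],[-48,29]]; det(A-λI) = λ^2 - 2λ - 15.
λ = 5, -3: opposite signs.

saddle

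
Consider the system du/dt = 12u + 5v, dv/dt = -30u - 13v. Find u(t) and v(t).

Coefficient matrix A = [[12, 5], [-30, -13]].
Characteristic polynomial det(A - λI) = λ^2 + λ - 6 = 0.
Eigenvalues λ = 2, -3.
For λ=2: (A-λI) row 1 is [10, 5], so an eigenvector is (-1, 2).
For λ=-3: (A-λI) row 1 is [15, 5], so an eigenvector is (1, -3).
General solution: C_1e^(2t)(-1,2) + C_2e^(-3t)(1,-3).

u(t) = -C_1e^(2t) + C_2e^(-3t), v(t) = 2C_1e^(2t) - 3C_2e^(-3t)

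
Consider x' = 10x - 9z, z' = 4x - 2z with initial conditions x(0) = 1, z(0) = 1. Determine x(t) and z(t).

x(t) = -3te^(4t) + e^(4t), z(t) = -2te^(4t) + e^(4t)

Coefficient matrix A = [[10, -9], [4, -2]].
Characteristic polynomial det(A - λI) = λ^2 - 8λ + 16 = 0.
Single eigenvalue λ = 4 with algebraic multiplicity 2.
Eigenvector v = (3,2); generalized eigenvector w with (A-λI)w=v is (2,1).
General solution: e^(4t)[K_1·v + K_2·(t·v + w)].
Applying x(0)=1, z(0)=1 gives K_1=1, K_2=-1.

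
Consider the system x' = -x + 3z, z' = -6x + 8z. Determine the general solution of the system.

Coefficient matrix A = [[-1, 3], [-6, 8]].
Characteristic polynomial det(A - λI) = λ^2 - 7λ + 10 = 0.
Eigenvalues λ = 2, 5.
For λ=2: (A-λI) row 1 is [-3, 3], so an eigenvector is (-1, -1).
For λ=5: (A-λI) row 1 is [-6, 3], so an eigenvector is (-1, -2).
General solution: K_1e^(2t)(-1,-1) + K_2e^(5t)(-1,-2).

x(t) = -K_1e^(2t) - K_2e^(5t), z(t) = -K_1e^(2t) - 2K_2e^(5t)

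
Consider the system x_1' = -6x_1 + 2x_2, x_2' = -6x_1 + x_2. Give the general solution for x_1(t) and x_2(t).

Coefficient matrix A = [[-6, 2], [-6, 1]].
Characteristic polynomial det(A - λI) = λ^2 + 5λ + 6 = 0.
Eigenvalues λ = -3, -2.
For λ=-3: (A-λI) row 1 is [-3, 2], so an eigenvector is (-2, -3).
For λ=-2: (A-λI) row 1 is [-4, 2], so an eigenvector is (1, 2).
General solution: K_1e^(-3t)(-2,-3) + K_2e^(-2t)(1,2).

x_1(t) = -2K_1e^(-3t) + K_2e^(-2t), x_2(t) = -3K_1e^(-3t) + 2K_2e^(-2t)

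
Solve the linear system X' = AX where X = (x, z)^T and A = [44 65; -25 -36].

Coefficient matrix A = [[44, 65], [-25, -36]].
Characteristic polynomial det(A - λI) = λ^2 - 8λ + 41 = 0.
Eigenvalues λ = 4 ± 5i (complex conjugate pair).
For λ=4+5i: an eigenvector is (-2,1) - i(-3,2) = (-2 + 3i, 1 - 2i).
A real fundamental pair from Re and Im of e^((4+5i)t)v: X_1 = e^(4t)(cos(5t)·(-2,1) + sin(5t)·(-3,2)), X_2 = e^(4t)(sin(5t)·(-2,1) - cos(5t)·(-3,2)).
General solution: K_1X_1 + K_2X_2.

x(t) = -3K_1e^(4t)sin(5t) - 2K_1e^(4t)cos(5t) - 2K_2e^(4t)sin(5t) + 3K_2e^(4t)cos(5t), z(t) = 2K_1e^(4t)sin(5t) + K_1e^(4t)cos(5t) + K_2e^(4t)sin(5t) - 2K_2e^(4t)cos(5t)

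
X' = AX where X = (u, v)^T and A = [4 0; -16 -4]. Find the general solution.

Coefficient matrix A = [[4, 0], [-16, -4]].
Characteristic polynomial det(A - λI) = λ^2 - 16 = 0.
Eigenvalues λ = -4, 4.
For λ=-4: (A-λI) row 1 is [8, 0], so an eigenvector is (0, -1).
For λ=4: (A-λI) row 2 is [-16, -8], so an eigenvector is (-1, 2).
General solution: K_1e^(-4t)(0,-1) + K_2e^(4t)(-1,2).

u(t) = -K_2e^(4t), v(t) = -K_1e^(-4t) + 2K_2e^(4t)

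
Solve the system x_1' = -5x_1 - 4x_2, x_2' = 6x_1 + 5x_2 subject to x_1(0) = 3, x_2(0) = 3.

Coefficient matrix A = [[-5, -4], [6, 5]].
Characteristic polynomial det(A - λI) = λ^2 - 1 = 0.
Eigenvalues λ = 1, -1.
For λ=1: (A-λI) row 1 is [-6, -4], so an eigenvector is (-2, 3).
For λ=-1: (A-λI) row 1 is [-4, -4], so an eigenvector is (-1, 1).
General solution: C_1e^(t)(-2,3) + C_2e^(-t)(-1,1).
Applying x_1(0)=3, x_2(0)=3 gives C_1=6, C_2=-15.

x_1(t) = -12e^(t) + 15e^(-t), x_2(t) = 18e^(t) - 15e^(-t)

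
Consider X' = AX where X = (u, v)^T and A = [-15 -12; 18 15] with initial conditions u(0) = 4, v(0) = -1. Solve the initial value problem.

u(t) = -6e^(3t) + 10e^(-3t), v(t) = 9e^(3t) - 10e^(-3t)

Coefficient matrix A = [[-15, -12], [18, 15]].
Characteristic polynomial det(A - λI) = λ^2 - 9 = 0.
Eigenvalues λ = -3, 3.
For λ=-3: (A-λI) row 1 is [-12, -12], so an eigenvector is (1, -1).
For λ=3: (A-λI) row 1 is [-18, -12], so an eigenvector is (2, -3).
General solution: c_1e^(-3t)(1,-1) + c_2e^(3t)(2,-3).
Applying u(0)=4, v(0)=-1 gives c_1=10, c_2=-3.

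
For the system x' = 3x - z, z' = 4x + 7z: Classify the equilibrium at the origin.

A = [[3,-1],[4,7]]; det(A-λI) = λ^2 - 10λ + 25.
repeated λ = 5 with a single eigenvector.

unstable improper node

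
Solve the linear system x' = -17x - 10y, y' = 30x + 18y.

Coefficient matrix A = [[-17, -10], [30, 18]].
Characteristic polynomial det(A - λI) = λ^2 - λ - 6 = 0.
Eigenvalues λ = 3, -2.
For λ=3: (A-λI) row 1 is [-20, -10], so an eigenvector is (1, -2).
For λ=-2: (A-λI) row 1 is [-15, -10], so an eigenvector is (-2, 3).
General solution: c_1e^(3t)(1,-2) + c_2e^(-2t)(-2,3).

x(t) = c_1e^(3t) - 2c_2e^(-2t), y(t) = -2c_1e^(3t) + 3c_2e^(-2t)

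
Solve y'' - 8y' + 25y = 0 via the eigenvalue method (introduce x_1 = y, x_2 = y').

y(t) = K_1e^(4t)cos(3t) + K_2e^(4t)sin(3t)

Let x_1 = y, x_2 = y'. Then x_1' = x_2 and x_2' = -25x_1 + 8x_2.
A = [[0,1],[-25,8]]; det(A-λI) = λ^2 - 8λ + 25.
Eigenvalues λ = 4 ± 3i.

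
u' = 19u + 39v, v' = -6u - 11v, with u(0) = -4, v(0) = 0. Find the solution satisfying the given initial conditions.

u(t) = -20e^(4t)sin(3t) - 4e^(4t)cos(3t), v(t) = 8e^(4t)sin(3t)

Coefficient matrix A = [[19, 39], [-6, -11]].
Characteristic polynomial det(A - λI) = λ^2 - 8λ + 25 = 0.
Eigenvalues λ = 4 ± 3i (complex conjugate pair).
For λ=4+3i: an eigenvector is (2,-1) - i(-3,1) = (2 + 3i, -1 - i).
A real fundamental pair from Re and Im of e^((4+3i)t)v: X_1 = e^(4t)(cos(3t)·(2,-1) + sin(3t)·(-3,1)), X_2 = e^(4t)(sin(3t)·(2,-1) - cos(3t)·(-3,1)).
General solution: c_1X_1 + c_2X_2.
Applying u(0)=-4, v(0)=0 gives c_1=4, c_2=-4.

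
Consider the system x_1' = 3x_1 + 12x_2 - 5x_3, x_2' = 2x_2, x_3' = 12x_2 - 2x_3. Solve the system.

x_1(t) = K_1e^(3t) + 3K_2e^(2t) + K_3e^(-2t), x_2(t) = K_2e^(2t), x_3(t) = 3K_2e^(2t) + K_3e^(-2t)

Coefficient matrix A = [[3, 12, -5], [0, 2, 0], [0, 12, -2]].
det(A - λI) = 0 gives eigenvalues λ = 3, 2, -2.
For λ=3: eigenvector (1,0,0).
For λ=2: eigenvector (3,1,3).
For λ=-2: eigenvector (1,0,1).
General solution: K_1e^(3t)(1,0,0) + K_2e^(2t)(3,1,3) + K_3e^(-2t)(1,0,1).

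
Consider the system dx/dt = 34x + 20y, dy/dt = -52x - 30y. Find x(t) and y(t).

x(t) = -c_1e^(2t)sin(4t) - 2c_1e^(2t)cos(4t) - 2c_2e^(2t)sin(4t) + c_2e^(2t)cos(4t), y(t) = 2c_1e^(2t)sin(4t) + 3c_1e^(2t)cos(4t) + 3c_2e^(2t)sin(4t) - 2c_2e^(2t)cos(4t)

Coefficient matrix A = [[34, 20], [-52, -30]].
Characteristic polynomial det(A - λI) = λ^2 - 4λ + 20 = 0.
Eigenvalues λ = 2 ± 4i (complex conjugate pair).
For λ=2+4i: an eigenvector is (-2,3) - i(-1,2) = (-2 + i, 3 - 2i).
A real fundamental pair from Re and Im of e^((2+4i)t)v: X_1 = e^(2t)(cos(4t)·(-2,3) + sin(4t)·(-1,2)), X_2 = e^(2t)(sin(4t)·(-2,3) - cos(4t)·(-1,2)).
General solution: c_1X_1 + c_2X_2.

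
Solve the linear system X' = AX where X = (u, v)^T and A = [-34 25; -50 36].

u(t) = -2C_1e^(t)sin(5t) + C_1e^(t)cos(5t) + C_2e^(t)sin(5t) + 2C_2e^(t)cos(5t), v(t) = -3C_1e^(t)sin(5t) + C_1e^(t)cos(5t) + C_2e^(t)sin(5t) + 3C_2e^(t)cos(5t)

Coefficient matrix A = [[-34, 25], [-50, 36]].
Characteristic polynomial det(A - λI) = λ^2 - 2λ + 26 = 0.
Eigenvalues λ = 1 ± 5i (complex conjugate pair).
For λ=1+5i: an eigenvector is (1,1) - i(-2,-3) = (1 + 2i, 1 + 3i).
A real fundamental pair from Re and Im of e^((1+5i)t)v: X_1 = e^(t)(cos(5t)·(1,1) + sin(5t)·(-2,-3)), X_2 = e^(t)(sin(5t)·(1,1) - cos(5t)·(-2,-3)).
General solution: C_1X_1 + C_2X_2.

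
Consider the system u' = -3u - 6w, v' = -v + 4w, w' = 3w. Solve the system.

u(t) = K_1e^(-3t) - K_2e^(3t), v(t) = K_2e^(3t) + K_3e^(-t), w(t) = K_2e^(3t)

Coefficient matrix A = [[-3, 0, -6], [0, -1, 4], [0, 0, 3]].
det(A - λI) = 0 gives eigenvalues λ = -3, 3, -1.
For λ=-3: eigenvector (1,0,0).
For λ=3: eigenvector (-1,1,1).
For λ=-1: eigenvector (0,1,0).
General solution: K_1e^(-3t)(1,0,0) + K_2e^(3t)(-1,1,1) + K_3e^(-t)(0,1,0).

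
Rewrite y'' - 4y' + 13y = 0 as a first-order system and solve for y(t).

Let x_1 = y, x_2 = y'. Then x_1' = x_2 and x_2' = -13x_1 + 4x_2.
A = [[0,1],[-13,4]]; det(A-λI) = λ^2 - 4λ + 13.
Eigenvalues λ = 2 ± 3i.

y(t) = c_1e^(2t)cos(3t) + c_2e^(2t)sin(3t)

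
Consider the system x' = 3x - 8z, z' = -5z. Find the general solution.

x(t) = -K_1e^(-5t) + K_2e^(3t), z(t) = -K_1e^(-5t)

Coefficient matrix A = [[3, -8], [0, -5]].
Characteristic polynomial det(A - λI) = λ^2 + 2λ - 15 = 0.
Eigenvalues λ = -5, 3.
For λ=-5: (A-λI) row 1 is [8, -8], so an eigenvector is (-1, -1).
For λ=3: (A-λI) row 1 is [0, -8], so an eigenvector is (1, 0).
General solution: K_1e^(-5t)(-1,-1) + K_2e^(3t)(1,0).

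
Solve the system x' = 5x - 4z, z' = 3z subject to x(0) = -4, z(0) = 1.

x(t) = -6e^(5t) + 2e^(3t), z(t) = e^(3t)

Coefficient matrix A = [[5, -4], [0, 3]].
Characteristic polynomial det(A - λI) = λ^2 - 8λ + 15 = 0.
Eigenvalues λ = 5, 3.
For λ=5: (A-λI) row 1 is [0, -4], so an eigenvector is (-1, 0).
For λ=3: (A-λI) row 1 is [2, -4], so an eigenvector is (2, 1).
General solution: c_1e^(5t)(-1,0) + c_2e^(3t)(2,1).
Applying x(0)=-4, z(0)=1 gives c_1=6, c_2=1.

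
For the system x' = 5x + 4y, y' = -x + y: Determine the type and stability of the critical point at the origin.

unstable improper node

A = [[5,4],[-1,1]]; det(A-λI) = λ^2 - 6λ + 9.
repeated λ = 3 with a single eigenvector.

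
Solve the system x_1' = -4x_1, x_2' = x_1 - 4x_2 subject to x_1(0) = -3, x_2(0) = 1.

Coefficient matrix A = [[-4, 0], [1, -4]].
Characteristic polynomial det(A - λI) = λ^2 + 8λ + 16 = 0.
Single eigenvalue λ = -4 with algebraic multiplicity 2.
Eigenvector v = (0,1); generalized eigenvector w with (A-λI)w=v is (1,-3).
General solution: e^(-4t)[c_1·v + c_2·(t·v + w)].
Applying x_1(0)=-3, x_2(0)=1 gives c_1=-8, c_2=-3.

x_1(t) = -3e^(-4t), x_2(t) = -3te^(-4t) + e^(-4t)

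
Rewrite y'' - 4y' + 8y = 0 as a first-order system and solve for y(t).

Let x_1 = y, x_2 = y'. Then x_1' = x_2 and x_2' = -8x_1 + 4x_2.
A = [[0,1],[-8,4]]; det(A-λI) = λ^2 - 4λ + 8.
Eigenvalues λ = 2 ± 2i.

y(t) = C_1e^(2t)cos(2t) + C_2e^(2t)sin(2t)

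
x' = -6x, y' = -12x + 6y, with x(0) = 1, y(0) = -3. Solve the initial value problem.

Coefficient matrix A = [[-6, 0], [-12, 6]].
Characteristic polynomial det(A - λI) = λ^2 - 36 = 0.
Eigenvalues λ = 6, -6.
For λ=6: (A-λI) row 1 is [-12, 0], so an eigenvector is (0, 1).
For λ=-6: (A-λI) row 2 is [-12, 12], so an eigenvector is (-1, -1).
General solution: K_1e^(6t)(0,1) + K_2e^(-6t)(-1,-1).
Applying x(0)=1, y(0)=-3 gives K_1=-4, K_2=-1.

x(t) = e^(-6t), y(t) = -4e^(6t) + e^(-6t)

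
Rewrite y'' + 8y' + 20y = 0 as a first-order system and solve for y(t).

y(t) = K_1e^(-4t)cos(2t) + K_2e^(-4t)sin(2t)

Let x_1 = y, x_2 = y'. Then x_1' = x_2 and x_2' = -20x_1 - 8x_2.
A = [[0,1],[-20,-8]]; det(A-λI) = λ^2 + 8λ + 20.
Eigenvalues λ = -4 ± 2i.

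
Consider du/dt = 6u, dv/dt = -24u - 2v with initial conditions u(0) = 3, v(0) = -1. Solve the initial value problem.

u(t) = 3e^(6t), v(t) = -9e^(6t) + 8e^(-2t)

Coefficient matrix A = [[6, 0], [-24, -2]].
Characteristic polynomial det(A - λI) = λ^2 - 4λ - 12 = 0.
Eigenvalues λ = -2, 6.
For λ=-2: (A-λI) row 1 is [8, 0], so an eigenvector is (0, -1).
For λ=6: (A-λI) row 2 is [-24, -8], so an eigenvector is (-1, 3).
General solution: c_1e^(-2t)(0,-1) + c_2e^(6t)(-1,3).
Applying u(0)=3, v(0)=-1 gives c_1=-8, c_2=-3.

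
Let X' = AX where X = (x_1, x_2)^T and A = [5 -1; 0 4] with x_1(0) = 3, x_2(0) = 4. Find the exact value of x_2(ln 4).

A = [[5,-1],[0,4]]; eigenvalues λ = 4, 5.
Eigenvectors: (1,1) for λ=4, (-1,0) for λ=5.
From the initial condition, c_1 = 4, c_2 = 1.
x_2(ln 4) = (4)(4^4)(1) + (1)(4^5)(0) = 1024.

1024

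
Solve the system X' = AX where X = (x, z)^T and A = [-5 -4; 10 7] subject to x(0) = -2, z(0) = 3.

Coefficient matrix A = [[-5, -4], [10, 7]].
Characteristic polynomial det(A - λI) = λ^2 - 2λ + 5 = 0.
Eigenvalues λ = 1 ± 2i (complex conjugate pair).
For λ=1+2i: an eigenvector is (-1,2) - i(-1,1) = (-1 + i, 2 - i).
A real fundamental pair from Re and Im of e^((1+2i)t)v: X_1 = e^(t)(cos(2t)·(-1,2) + sin(2t)·(-1,1)), X_2 = e^(t)(sin(2t)·(-1,2) - cos(2t)·(-1,1)).
General solution: c_1X_1 + c_2X_2.
Applying x(0)=-2, z(0)=3 gives c_1=1, c_2=-1.

x(t) = -2e^(t)cos(2t), z(t) = -e^(t)sin(2t) + 3e^(t)cos(2t)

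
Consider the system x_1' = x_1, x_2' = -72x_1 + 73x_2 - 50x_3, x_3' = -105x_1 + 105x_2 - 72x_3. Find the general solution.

x_1(t) = K_2e^(t), x_2(t) = 5K_1e^(3t) + K_2e^(t) + 2K_3e^(-2t), x_3(t) = 7K_1e^(3t) + 3K_3e^(-2t)

Coefficient matrix A = [[1, 0, 0], [-72, 73, -50], [-105, 105, -72]].
det(A - λI) = 0 gives eigenvalues λ = 3, 1, -2.
For λ=3: eigenvector (0,5,7).
For λ=1: eigenvector (1,1,0).
For λ=-2: eigenvector (0,2,3).
General solution: K_1e^(3t)(0,5,7) + K_2e^(t)(1,1,0) + K_3e^(-2t)(0,2,3).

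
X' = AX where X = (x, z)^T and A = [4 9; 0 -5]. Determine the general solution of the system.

Coefficient matrix A = [[4, 9], [0, -5]].
Characteristic polynomial det(A - λI) = λ^2 + λ - 20 = 0.
Eigenvalues λ = -5, 4.
For λ=-5: (A-λI) row 1 is [9, 9], so an eigenvector is (-1, 1).
For λ=4: (A-λI) row 1 is [0, 9], so an eigenvector is (-1, 0).
General solution: K_1e^(-5t)(-1,1) + K_2e^(4t)(-1,0).

x(t) = -K_1e^(-5t) - K_2e^(4t), z(t) = K_1e^(-5t)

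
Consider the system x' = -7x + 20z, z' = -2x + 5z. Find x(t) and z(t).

Coefficient matrix A = [[-7, 20], [-2, 5]].
Characteristic polynomial det(A - λI) = λ^2 + 2λ + 5 = 0.
Eigenvalues λ = -1 ± 2i (complex conjugate pair).
For λ=-1+2i: an eigenvector is (-1,0) - i(3,1) = (-1 - 3i, 0 - i).
A real fundamental pair from Re and Im of e^((-1+2i)t)v: X_1 = e^(-t)(cos(2t)·(-1,0) + sin(2t)·(3,1)), X_2 = e^(-t)(sin(2t)·(-1,0) - cos(2t)·(3,1)).
General solution: c_1X_1 + c_2X_2.

x(t) = 3c_1e^(-t)sin(2t) - c_1e^(-t)cos(2t) - c_2e^(-t)sin(2t) - 3c_2e^(-t)cos(2t), z(t) = c_1e^(-t)sin(2t) - c_2e^(-t)cos(2t)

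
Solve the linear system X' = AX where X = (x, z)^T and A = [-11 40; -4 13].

Coefficient matrix A = [[-11, 40], [-4, 13]].
Characteristic polynomial det(A - λI) = λ^2 - 2λ + 17 = 0.
Eigenvalues λ = 1 ± 4i (complex conjugate pair).
For λ=1+4i: an eigenvector is (3,1) - i(1,0) = (3 - i, 1).
A real fundamental pair from Re and Im of e^((1+4i)t)v: X_1 = e^(t)(cos(4t)·(3,1) + sin(4t)·(1,0)), X_2 = e^(t)(sin(4t)·(3,1) - cos(4t)·(1,0)).
General solution: c_1X_1 + c_2X_2.

x(t) = c_1e^(t)sin(4t) + 3c_1e^(t)cos(4t) + 3c_2e^(t)sin(4t) - c_2e^(t)cos(4t), z(t) = c_1e^(t)cos(4t) + c_2e^(t)sin(4t)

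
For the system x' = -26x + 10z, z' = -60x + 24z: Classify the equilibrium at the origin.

saddle

A = [[-26,10],[-60,24]]; det(A-λI) = λ^2 + 2λ - 24.
λ = -6, 4: opposite signs.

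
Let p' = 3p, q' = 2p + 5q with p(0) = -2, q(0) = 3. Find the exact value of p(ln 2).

A = [[3,0],[2,5]]; eigenvalues λ = 3, 5.
Eigenvectors: (-1,1) for λ=3, (0,1) for λ=5.
From the initial condition, c_1 = 2, c_2 = 1.
p(ln 2) = (2)(2^3)(-1) + (1)(2^5)(0) = -16.

-16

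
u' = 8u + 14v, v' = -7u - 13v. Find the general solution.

Coefficient matrix A = [[8, 14], [-7, -13]].
Characteristic polynomial det(A - λI) = λ^2 + 5λ - 6 = 0.
Eigenvalues λ = 1, -6.
For λ=1: (A-λI) row 1 is [7, 14], so an eigenvector is (2, -1).
For λ=-6: (A-λI) row 1 is [14, 14], so an eigenvector is (-1, 1).
General solution: c_1e^(t)(2,-1) + c_2e^(-6t)(-1,1).

u(t) = 2c_1e^(t) - c_2e^(-6t), v(t) = -c_1e^(t) + c_2e^(-6t)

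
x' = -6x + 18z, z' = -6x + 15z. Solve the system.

x(t) = -2K_1e^(3t) + 3K_2e^(6t), z(t) = -K_1e^(3t) + 2K_2e^(6t)

Coefficient matrix A = [[-6, 18], [-6, 15]].
Characteristic polynomial det(A - λI) = λ^2 - 9λ + 18 = 0.
Eigenvalues λ = 3, 6.
For λ=3: (A-λI) row 1 is [-9, 18], so an eigenvector is (-2, -1).
For λ=6: (A-λI) row 1 is [-12, 18], so an eigenvector is (3, 2).
General solution: K_1e^(3t)(-2,-1) + K_2e^(6t)(3,2).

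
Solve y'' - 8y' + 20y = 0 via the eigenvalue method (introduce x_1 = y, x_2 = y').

Let x_1 = y, x_2 = y'. Then x_1' = x_2 and x_2' = -20x_1 + 8x_2.
A = [[0,1],[-20,8]]; det(A-λI) = λ^2 - 8λ + 20.
Eigenvalues λ = 4 ± 2i.

y(t) = C_1e^(4t)cos(2t) + C_2e^(4t)sin(2t)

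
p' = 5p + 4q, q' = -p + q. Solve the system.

Coefficient matrix A = [[5, 4], [-1, 1]].
Characteristic polynomial det(A - λI) = λ^2 - 6λ + 9 = 0.
Single eigenvalue λ = 3 with algebraic multiplicity 2.
Eigenvector v = (-2,1); generalized eigenvector w with (A-λI)w=v is (-1,0).
General solution: e^(3t)[C_1·v + C_2·(t·v + w)].

p(t) = -2C_1e^(3t) - 2C_2te^(3t) - C_2e^(3t), q(t) = C_1e^(3t) + C_2te^(3t)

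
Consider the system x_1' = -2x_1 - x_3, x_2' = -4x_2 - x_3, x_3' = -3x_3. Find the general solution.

Coefficient matrix A = [[-2, 0, -1], [0, -4, -1], [0, 0, -3]].
det(A - λI) = 0 gives eigenvalues λ = -2, -4, -3.
For λ=-2: eigenvector (1,0,0).
For λ=-4: eigenvector (0,1,0).
For λ=-3: eigenvector (1,-1,1).
General solution: K_1e^(-2t)(1,0,0) + K_2e^(-4t)(0,1,0) + K_3e^(-3t)(1,-1,1).

x_1(t) = K_1e^(-2t) + K_3e^(-3t), x_2(t) = K_2e^(-4t) - K_3e^(-3t), x_3(t) = K_3e^(-3t)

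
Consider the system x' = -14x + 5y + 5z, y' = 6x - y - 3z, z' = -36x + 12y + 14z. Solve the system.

x(t) = K_2e^(t) + K_3e^(-4t), y(t) = -K_1e^(2t) + 3K_2e^(t), z(t) = K_1e^(2t) + 2K_3e^(-4t)

Coefficient matrix A = [[-14, 5, 5], [6, -1, -3], [-36, 12, 14]].
det(A - λI) = 0 gives eigenvalues λ = 2, 1, -4.
For λ=2: eigenvector (0,-1,1).
For λ=1: eigenvector (1,3,0).
For λ=-4: eigenvector (1,0,2).
General solution: K_1e^(2t)(0,-1,1) + K_2e^(t)(1,3,0) + K_3e^(-4t)(1,0,2).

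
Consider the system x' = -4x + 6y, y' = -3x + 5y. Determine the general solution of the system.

x(t) = 2C_1e^(-t) - C_2e^(2t), y(t) = C_1e^(-t) - C_2e^(2t)

Coefficient matrix A = [[-4, 6], [-3, 5]].
Characteristic polynomial det(A - λI) = λ^2 - λ - 2 = 0.
Eigenvalues λ = -1, 2.
For λ=-1: (A-λI) row 1 is [-3, 6], so an eigenvector is (2, 1).
For λ=2: (A-λI) row 1 is [-6, 6], so an eigenvector is (-1, -1).
General solution: C_1e^(-t)(2,1) + C_2e^(2t)(-1,-1).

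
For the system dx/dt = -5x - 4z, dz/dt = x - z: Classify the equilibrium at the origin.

stable improper node

A = [[-5,-4],[1,-1]]; det(A-λI) = λ^2 + 6λ + 9.
repeated λ = -3 with a single eigenvector.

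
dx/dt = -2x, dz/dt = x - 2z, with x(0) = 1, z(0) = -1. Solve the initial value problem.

x(t) = e^(-2t), z(t) = te^(-2t) - e^(-2t)

Coefficient matrix A = [[-2, 0], [1, -2]].
Characteristic polynomial det(A - λI) = λ^2 + 4λ + 4 = 0.
Single eigenvalue λ = -2 with algebraic multiplicity 2.
Eigenvector v = (0,1); generalized eigenvector w with (A-λI)w=v is (1,-2).
General solution: e^(-2t)[c_1·v + c_2·(t·v + w)].
Applying x(0)=1, z(0)=-1 gives c_1=1, c_2=1.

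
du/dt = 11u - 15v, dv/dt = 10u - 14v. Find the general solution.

Coefficient matrix A = [[11, -15], [10, -14]].
Characteristic polynomial det(A - λI) = λ^2 + 3λ - 4 = 0.
Eigenvalues λ = -4, 1.
For λ=-4: (A-λI) row 1 is [15, -15], so an eigenvector is (-1, -1).
For λ=1: (A-λI) row 1 is [10, -15], so an eigenvector is (-3, -2).
General solution: C_1e^(-4t)(-1,-1) + C_2e^(t)(-3,-2).

u(t) = -C_1e^(-4t) - 3C_2e^(t), v(t) = -C_1e^(-4t) - 2C_2e^(t)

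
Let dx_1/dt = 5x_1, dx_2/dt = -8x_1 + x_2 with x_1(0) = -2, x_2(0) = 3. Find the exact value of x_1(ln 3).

-486

A = [[5,0],[-8,1]]; eigenvalues λ = 1, 5.
Eigenvectors: (0,-1) for λ=1, (1,-2) for λ=5.
From the initial condition, c_1 = 1, c_2 = -2.
x_1(ln 3) = (1)(3^1)(0) + (-2)(3^5)(1) = -486.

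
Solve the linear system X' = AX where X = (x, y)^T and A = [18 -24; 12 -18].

Coefficient matrix A = [[18, -24], [12, -18]].
Characteristic polynomial det(A - λI) = λ^2 - 36 = 0.
Eigenvalues λ = -6, 6.
For λ=-6: (A-λI) row 1 is [24, -24], so an eigenvector is (1, 1).
For λ=6: (A-λI) row 1 is [12, -24], so an eigenvector is (2, 1).
General solution: c_1e^(-6t)(1,1) + c_2e^(6t)(2,1).

x(t) = c_1e^(-6t) + 2c_2e^(6t), y(t) = c_1e^(-6t) + c_2e^(6t)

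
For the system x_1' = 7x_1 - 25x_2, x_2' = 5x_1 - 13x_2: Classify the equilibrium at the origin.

stable spiral

A = [[7,-25],[5,-13]]; det(A-λI) = λ^2 + 6λ + 34.
λ = -3 ± 5i: negative real part.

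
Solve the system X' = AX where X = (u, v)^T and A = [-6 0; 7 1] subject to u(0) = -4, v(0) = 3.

u(t) = -4e^(-6t), v(t) = -e^(t) + 4e^(-6t)

Coefficient matrix A = [[-6, 0], [7, 1]].
Characteristic polynomial det(A - λI) = λ^2 + 5λ - 6 = 0.
Eigenvalues λ = -6, 1.
For λ=-6: (A-λI) row 2 is [7, 7], so an eigenvector is (-1, 1).
For λ=1: (A-λI) row 1 is [-7, 0], so an eigenvector is (0, -1).
General solution: K_1e^(-6t)(-1,1) + K_2e^(t)(0,-1).
Applying u(0)=-4, v(0)=3 gives K_1=4, K_2=1.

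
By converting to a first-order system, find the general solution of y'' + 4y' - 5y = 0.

y(t) = c_1e^(t) + c_2e^(-5t)

Let x_1 = y, x_2 = y'. Then x_1' = x_2 and x_2' = 5x_1 - 4x_2.
A = [[0,1],[5,-4]]; det(A-λI) = λ^2 + 4λ - 5.
Eigenvalues λ = 1, -5 with eigenvectors (1,1), (1,-5).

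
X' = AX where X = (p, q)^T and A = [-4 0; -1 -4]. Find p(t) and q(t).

Coefficient matrix A = [[-4, 0], [-1, -4]].
Characteristic polynomial det(A - λI) = λ^2 + 8λ + 16 = 0.
Single eigenvalue λ = -4 with algebraic multiplicity 2.
Eigenvector v = (0,-1); generalized eigenvector w with (A-λI)w=v is (1,3).
General solution: e^(-4t)[c_1·v + c_2·(t·v + w)].

p(t) = c_2e^(-4t), q(t) = -c_1e^(-4t) - c_2te^(-4t) + 3c_2e^(-4t)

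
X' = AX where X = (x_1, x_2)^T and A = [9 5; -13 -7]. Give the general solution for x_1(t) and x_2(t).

x_1(t) = 2K_1e^(t)sin(t) - K_1e^(t)cos(t) - K_2e^(t)sin(t) - 2K_2e^(t)cos(t), x_2(t) = -3K_1e^(t)sin(t) + 2K_1e^(t)cos(t) + 2K_2e^(t)sin(t) + 3K_2e^(t)cos(t)

Coefficient matrix A = [[9, 5], [-13, -7]].
Characteristic polynomial det(A - λI) = λ^2 - 2λ + 2 = 0.
Eigenvalues λ = 1 ± i (complex conjugate pair).
For λ=1+i: an eigenvector is (-1,2) - i(2,-3) = (-1 - 2i, 2 + 3i).
A real fundamental pair from Re and Im of e^((1+i)t)v: X_1 = e^(t)(cos(t)·(-1,2) + sin(t)·(2,-3)), X_2 = e^(t)(sin(t)·(-1,2) - cos(t)·(2,-3)).
General solution: K_1X_1 + K_2X_2.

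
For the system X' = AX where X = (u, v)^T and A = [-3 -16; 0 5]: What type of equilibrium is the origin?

A = [[-3,-16],[0,5]]; det(A-λI) = λ^2 - 2λ - 15.
λ = -3, 5: opposite signs.

saddle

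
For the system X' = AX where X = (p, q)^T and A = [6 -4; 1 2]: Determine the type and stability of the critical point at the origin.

unstable improper node

A = [[6,-4],[1,2]]; det(A-λI) = λ^2 - 8λ + 16.
repeated λ = 4 with a single eigenvector.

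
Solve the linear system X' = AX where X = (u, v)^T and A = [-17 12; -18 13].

u(t) = -2C_1e^(t) - C_2e^(-5t), v(t) = -3C_1e^(t) - C_2e^(-5t)

Coefficient matrix A = [[-17, 12], [-18, 13]].
Characteristic polynomial det(A - λI) = λ^2 + 4λ - 5 = 0.
Eigenvalues λ = 1, -5.
For λ=1: (A-λI) row 1 is [-18, 12], so an eigenvector is (-2, -3).
For λ=-5: (A-λI) row 1 is [-12, 12], so an eigenvector is (-1, -1).
General solution: C_1e^(t)(-2,-3) + C_2e^(-5t)(-1,-1).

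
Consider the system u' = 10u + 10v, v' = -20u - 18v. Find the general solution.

Coefficient matrix A = [[10, 10], [-20, -18]].
Characteristic polynomial det(A - λI) = λ^2 + 8λ + 20 = 0.
Eigenvalues λ = -4 ± 2i (complex conjugate pair).
For λ=-4+2i: an eigenvector is (-2,3) - i(1,-1) = (-2 - i, 3 + i).
A real fundamental pair from Re and Im of e^((-4+2i)t)v: X_1 = e^(-4t)(cos(2t)·(-2,3) + sin(2t)·(1,-1)), X_2 = e^(-4t)(sin(2t)·(-2,3) - cos(2t)·(1,-1)).
General solution: C_1X_1 + C_2X_2.

u(t) = C_1e^(-4t)sin(2t) - 2C_1e^(-4t)cos(2t) - 2C_2e^(-4t)sin(2t) - C_2e^(-4t)cos(2t), v(t) = -C_1e^(-4t)sin(2t) + 3C_1e^(-4t)cos(2t) + 3C_2e^(-4t)sin(2t) + C_2e^(-4t)cos(2t)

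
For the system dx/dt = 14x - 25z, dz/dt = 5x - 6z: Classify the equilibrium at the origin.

unstable spiral

A = [[14,-25],[5,-6]]; det(A-λI) = λ^2 - 8λ + 41.
λ = 4 ± 5i: positive real part.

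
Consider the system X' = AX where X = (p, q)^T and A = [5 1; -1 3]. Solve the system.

Coefficient matrix A = [[5, 1], [-1, 3]].
Characteristic polynomial det(A - λI) = λ^2 - 8λ + 16 = 0.
Single eigenvalue λ = 4 with algebraic multiplicity 2.
Eigenvector v = (1,-1); generalized eigenvector w with (A-λI)w=v is (1,0).
General solution: e^(4t)[K_1·v + K_2·(t·v + w)].

p(t) = K_1e^(4t) + K_2te^(4t) + K_2e^(4t), q(t) = -K_1e^(4t) - K_2te^(4t)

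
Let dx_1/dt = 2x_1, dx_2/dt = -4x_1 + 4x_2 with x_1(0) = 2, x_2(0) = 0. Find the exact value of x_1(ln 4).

A = [[2,0],[-4,4]]; eigenvalues λ = 2, 4.
Eigenvectors: (1,2) for λ=2, (0,-1) for λ=4.
From the initial condition, c_1 = 2, c_2 = 4.
x_1(ln 4) = (2)(4^2)(1) + (4)(4^4)(0) = 32.

32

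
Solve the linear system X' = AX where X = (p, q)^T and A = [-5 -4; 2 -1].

Coefficient matrix A = [[-5, -4], [2, -1]].
Characteristic polynomial det(A - λI) = λ^2 + 6λ + 13 = 0.
Eigenvalues λ = -3 ± 2i (complex conjugate pair).
For λ=-3+2i: an eigenvector is (-1,0) - i(1,-1) = (-1 - i, 0 + i).
A real fundamental pair from Re and Im of e^((-3+2i)t)v: X_1 = e^(-3t)(cos(2t)·(-1,0) + sin(2t)·(1,-1)), X_2 = e^(-3t)(sin(2t)·(-1,0) - cos(2t)·(1,-1)).
General solution: C_1X_1 + C_2X_2.

p(t) = C_1e^(-3t)sin(2t) - C_1e^(-3t)cos(2t) - C_2e^(-3t)sin(2t) - C_2e^(-3t)cos(2t), q(t) = -C_1e^(-3t)sin(2t) + C_2e^(-3t)cos(2t)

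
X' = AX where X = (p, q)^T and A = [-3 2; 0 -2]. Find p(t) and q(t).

p(t) = 2K_1e^(-2t) + K_2e^(-3t), q(t) = K_1e^(-2t)

Coefficient matrix A = [[-3, 2], [0, -2]].
Characteristic polynomial det(A - λI) = λ^2 + 5λ + 6 = 0.
Eigenvalues λ = -2, -3.
For λ=-2: (A-λI) row 1 is [-1, 2], so an eigenvector is (2, 1).
For λ=-3: (A-λI) row 1 is [0, 2], so an eigenvector is (1, 0).
General solution: K_1e^(-2t)(2,1) + K_2e^(-3t)(1,0).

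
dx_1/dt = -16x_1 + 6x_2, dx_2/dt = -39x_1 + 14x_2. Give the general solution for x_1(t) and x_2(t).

Coefficient matrix A = [[-16, 6], [-39, 14]].
Characteristic polynomial det(A - λI) = λ^2 + 2λ + 10 = 0.
Eigenvalues λ = -1 ± 3i (complex conjugate pair).
For λ=-1+3i: an eigenvector is (-1,-3) - i(-1,-2) = (-1 + i, -3 + 2i).
A real fundamental pair from Re and Im of e^((-1+3i)t)v: X_1 = e^(-t)(cos(3t)·(-1,-3) + sin(3t)·(-1,-2)), X_2 = e^(-t)(sin(3t)·(-1,-3) - cos(3t)·(-1,-2)).
General solution: C_1X_1 + C_2X_2.

x_1(t) = -C_1e^(-t)sin(3t) - C_1e^(-t)cos(3t) - C_2e^(-t)sin(3t) + C_2e^(-t)cos(3t), x_2(t) = -2C_1e^(-t)sin(3t) - 3C_1e^(-t)cos(3t) - 3C_2e^(-t)sin(3t) + 2C_2e^(-t)cos(3t)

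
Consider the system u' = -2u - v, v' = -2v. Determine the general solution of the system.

u(t) = -C_1e^(-2t) - C_2te^(-2t) + 2C_2e^(-2t), v(t) = C_2e^(-2t)

Coefficient matrix A = [[-2, -1], [0, -2]].
Characteristic polynomial det(A - λI) = λ^2 + 4λ + 4 = 0.
Single eigenvalue λ = -2 with algebraic multiplicity 2.
Eigenvector v = (-1,0); generalized eigenvector w with (A-λI)w=v is (2,1).
General solution: e^(-2t)[C_1·v + C_2·(t·v + w)].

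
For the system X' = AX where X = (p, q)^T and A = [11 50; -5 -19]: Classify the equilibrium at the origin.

stable spiral

A = [[11,50],[-5,-19]]; det(A-λI) = λ^2 + 8λ + 41.
λ = -4 ± 5i: negative real part.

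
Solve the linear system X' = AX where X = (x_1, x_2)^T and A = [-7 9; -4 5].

x_1(t) = 3K_1e^(-t) + 3K_2te^(-t) + K_2e^(-t), x_2(t) = 2K_1e^(-t) + 2K_2te^(-t) + K_2e^(-t)

Coefficient matrix A = [[-7, 9], [-4, 5]].
Characteristic polynomial det(A - λI) = λ^2 + 2λ + 1 = 0.
Single eigenvalue λ = -1 with algebraic multiplicity 2.
Eigenvector v = (3,2); generalized eigenvector w with (A-λI)w=v is (1,1).
General solution: e^(-t)[K_1·v + K_2·(t·v + w)].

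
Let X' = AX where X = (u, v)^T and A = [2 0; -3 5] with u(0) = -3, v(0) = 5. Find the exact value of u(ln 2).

A = [[2,0],[-3,5]]; eigenvalues λ = 2, 5.
Eigenvectors: (1,1) for λ=2, (0,-1) for λ=5.
From the initial condition, c_1 = -3, c_2 = -8.
u(ln 2) = (-3)(2^2)(1) + (-8)(2^5)(0) = -12.

-12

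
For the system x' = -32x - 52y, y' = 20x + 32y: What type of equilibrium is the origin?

A = [[-32,-52],[20,32]]; det(A-λI) = λ^2 + 16.
λ = 0 ± 4i: zero real part.

center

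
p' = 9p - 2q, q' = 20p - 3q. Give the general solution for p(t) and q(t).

Coefficient matrix A = [[9, -2], [20, -3]].
Characteristic polynomial det(A - λI) = λ^2 - 6λ + 13 = 0.
Eigenvalues λ = 3 ± 2i (complex conjugate pair).
For λ=3+2i: an eigenvector is (-1,-3) - i(0,-1) = (-1, -3 + i).
A real fundamental pair from Re and Im of e^((3+2i)t)v: X_1 = e^(3t)(cos(2t)·(-1,-3) + sin(2t)·(0,-1)), X_2 = e^(3t)(sin(2t)·(-1,-3) - cos(2t)·(0,-1)).
General solution: c_1X_1 + c_2X_2.

p(t) = -c_1e^(3t)cos(2t) - c_2e^(3t)sin(2t), q(t) = -c_1e^(3t)sin(2t) - 3c_1e^(3t)cos(2t) - 3c_2e^(3t)sin(2t) + c_2e^(3t)cos(2t)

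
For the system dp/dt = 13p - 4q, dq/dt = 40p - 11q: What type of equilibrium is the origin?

unstable spiral

A = [[13,-4],[40,-11]]; det(A-λI) = λ^2 - 2λ + 17.
λ = 1 ± 4i: positive real part.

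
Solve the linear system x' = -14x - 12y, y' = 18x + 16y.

Coefficient matrix A = [[-14, -12], [18, 16]].
Characteristic polynomial det(A - λI) = λ^2 - 2λ - 8 = 0.
Eigenvalues λ = -2, 4.
For λ=-2: (A-λI) row 1 is [-12, -12], so an eigenvector is (1, -1).
For λ=4: (A-λI) row 1 is [-18, -12], so an eigenvector is (2, -3).
General solution: c_1e^(-2t)(1,-1) + c_2e^(4t)(2,-3).

x(t) = c_1e^(-2t) + 2c_2e^(4t), y(t) = -c_1e^(-2t) - 3c_2e^(4t)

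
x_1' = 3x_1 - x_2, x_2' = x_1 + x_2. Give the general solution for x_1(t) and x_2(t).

x_1(t) = c_1e^(2t) + c_2te^(2t) - c_2e^(2t), x_2(t) = c_1e^(2t) + c_2te^(2t) - 2c_2e^(2t)

Coefficient matrix A = [[3, -1], [1, 1]].
Characteristic polynomial det(A - λI) = λ^2 - 4λ + 4 = 0.
Single eigenvalue λ = 2 with algebraic multiplicity 2.
Eigenvector v = (1,1); generalized eigenvector w with (A-λI)w=v is (-1,-2).
General solution: e^(2t)[c_1·v + c_2·(t·v + w)].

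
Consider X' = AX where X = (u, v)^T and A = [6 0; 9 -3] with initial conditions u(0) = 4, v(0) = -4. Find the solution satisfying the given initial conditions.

u(t) = 4e^(6t), v(t) = 4e^(6t) - 8e^(-3t)

Coefficient matrix A = [[6, 0], [9, -3]].
Characteristic polynomial det(A - λI) = λ^2 - 3λ - 18 = 0.
Eigenvalues λ = -3, 6.
For λ=-3: (A-λI) row 1 is [9, 0], so an eigenvector is (0, -1).
For λ=6: (A-λI) row 2 is [9, -9], so an eigenvector is (1, 1).
General solution: K_1e^(-3t)(0,-1) + K_2e^(6t)(1,1).
Applying u(0)=4, v(0)=-4 gives K_1=8, K_2=4.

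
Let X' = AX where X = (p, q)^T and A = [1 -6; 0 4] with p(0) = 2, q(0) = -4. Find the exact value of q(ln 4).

A = [[1,-6],[0,4]]; eigenvalues λ = 4, 1.
Eigenvectors: (2,-1) for λ=4, (-1,0) for λ=1.
From the initial condition, c_1 = 4, c_2 = 6.
q(ln 4) = (4)(4^4)(-1) + (6)(4^1)(0) = -1024.

-1024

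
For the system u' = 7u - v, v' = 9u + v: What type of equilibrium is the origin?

unstable improper node

A = [[7,-1],[9,1]]; det(A-λI) = λ^2 - 8λ + 16.
repeated λ = 4 with a single eigenvector.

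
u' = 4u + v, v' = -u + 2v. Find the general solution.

u(t) = c_1e^(3t) + c_2te^(3t) - c_2e^(3t), v(t) = -c_1e^(3t) - c_2te^(3t) + 2c_2e^(3t)

Coefficient matrix A = [[4, 1], [-1, 2]].
Characteristic polynomial det(A - λI) = λ^2 - 6λ + 9 = 0.
Single eigenvalue λ = 3 with algebraic multiplicity 2.
Eigenvector v = (1,-1); generalized eigenvector w with (A-λI)w=v is (-1,2).
General solution: e^(3t)[c_1·v + c_2·(t·v + w)].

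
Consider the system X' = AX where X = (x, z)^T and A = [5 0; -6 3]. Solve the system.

x(t) = C_1e^(5t), z(t) = -3C_1e^(5t) + C_2e^(3t)

Coefficient matrix A = [[5, 0], [-6, 3]].
Characteristic polynomial det(A - λI) = λ^2 - 8λ + 15 = 0.
Eigenvalues λ = 5, 3.
For λ=5: (A-λI) row 2 is [-6, -2], so an eigenvector is (1, -3).
For λ=3: (A-λI) row 1 is [2, 0], so an eigenvector is (0, 1).
General solution: C_1e^(5t)(1,-3) + C_2e^(3t)(0,1).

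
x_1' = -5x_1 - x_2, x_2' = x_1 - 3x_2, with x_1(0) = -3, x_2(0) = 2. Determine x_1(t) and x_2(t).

Coefficient matrix A = [[-5, -1], [1, -3]].
Characteristic polynomial det(A - λI) = λ^2 + 8λ + 16 = 0.
Single eigenvalue λ = -4 with algebraic multiplicity 2.
Eigenvector v = (1,-1); generalized eigenvector w with (A-λI)w=v is (2,-3).
General solution: e^(-4t)[K_1·v + K_2·(t·v + w)].
Applying x_1(0)=-3, x_2(0)=2 gives K_1=-5, K_2=1.

x_1(t) = te^(-4t) - 3e^(-4t), x_2(t) = -te^(-4t) + 2e^(-4t)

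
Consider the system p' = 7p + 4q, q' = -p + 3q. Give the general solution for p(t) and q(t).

Coefficient matrix A = [[7, 4], [-1, 3]].
Characteristic polynomial det(A - λI) = λ^2 - 10λ + 25 = 0.
Single eigenvalue λ = 5 with algebraic multiplicity 2.
Eigenvector v = (-2,1); generalized eigenvector w with (A-λI)w=v is (3,-2).
General solution: e^(5t)[C_1·v + C_2·(t·v + w)].

p(t) = -2C_1e^(5t) - 2C_2te^(5t) + 3C_2e^(5t), q(t) = C_1e^(5t) + C_2te^(5t) - 2C_2e^(5t)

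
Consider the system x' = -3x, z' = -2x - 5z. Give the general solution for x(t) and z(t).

x(t) = -K_2e^(-3t), z(t) = -K_1e^(-5t) + K_2e^(-3t)

Coefficient matrix A = [[-3, 0], [-2, -5]].
Characteristic polynomial det(A - λI) = λ^2 + 8λ + 15 = 0.
Eigenvalues λ = -5, -3.
For λ=-5: (A-λI) row 1 is [2, 0], so an eigenvector is (0, -1).
For λ=-3: (A-λI) row 2 is [-2, -2], so an eigenvector is (-1, 1).
General solution: K_1e^(-5t)(0,-1) + K_2e^(-3t)(-1,1).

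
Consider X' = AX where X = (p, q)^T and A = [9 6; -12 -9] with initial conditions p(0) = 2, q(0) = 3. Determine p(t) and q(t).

p(t) = 7e^(3t) - 5e^(-3t), q(t) = -7e^(3t) + 10e^(-3t)

Coefficient matrix A = [[9, 6], [-12, -9]].
Characteristic polynomial det(A - λI) = λ^2 - 9 = 0.
Eigenvalues λ = -3, 3.
For λ=-3: (A-λI) row 1 is [12, 6], so an eigenvector is (-1, 2).
For λ=3: (A-λI) row 1 is [6, 6], so an eigenvector is (1, -1).
General solution: c_1e^(-3t)(-1,2) + c_2e^(3t)(1,-1).
Applying p(0)=2, q(0)=3 gives c_1=5, c_2=7.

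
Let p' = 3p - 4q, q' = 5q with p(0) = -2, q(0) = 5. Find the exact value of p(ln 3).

A = [[3,-4],[0,5]]; eigenvalues λ = 3, 5.
Eigenvectors: (1,0) for λ=3, (-2,1) for λ=5.
From the initial condition, c_1 = 8, c_2 = 5.
p(ln 3) = (8)(3^3)(1) + (5)(3^5)(-2) = -2214.

-2214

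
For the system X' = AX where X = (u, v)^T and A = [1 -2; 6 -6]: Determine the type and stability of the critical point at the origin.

stable node

A = [[1,-2],[6,-6]]; det(A-λI) = λ^2 + 5λ + 6.
λ = -3, -2: both negative.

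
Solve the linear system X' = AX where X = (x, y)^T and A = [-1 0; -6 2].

Coefficient matrix A = [[-1, 0], [-6, 2]].
Characteristic polynomial det(A - λI) = λ^2 - λ - 2 = 0.
Eigenvalues λ = -1, 2.
For λ=-1: (A-λI) row 2 is [-6, 3], so an eigenvector is (1, 2).
For λ=2: (A-λI) row 1 is [-3, 0], so an eigenvector is (0, 1).
General solution: K_1e^(-t)(1,2) + K_2e^(2t)(0,1).

x(t) = K_1e^(-t), y(t) = 2K_1e^(-t) + K_2e^(2t)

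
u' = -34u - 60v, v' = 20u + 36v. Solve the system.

Coefficient matrix A = [[-34, -60], [20, 36]].
Characteristic polynomial det(A - λI) = λ^2 - 2λ - 24 = 0.
Eigenvalues λ = -4, 6.
For λ=-4: (A-λI) row 1 is [-30, -60], so an eigenvector is (-2, 1).
For λ=6: (A-λI) row 1 is [-40, -60], so an eigenvector is (-3, 2).
General solution: K_1e^(-4t)(-2,1) + K_2e^(6t)(-3,2).

u(t) = -2K_1e^(-4t) - 3K_2e^(6t), v(t) = K_1e^(-4t) + 2K_2e^(6t)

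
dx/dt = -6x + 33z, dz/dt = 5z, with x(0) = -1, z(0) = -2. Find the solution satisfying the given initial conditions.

Coefficient matrix A = [[-6, 33], [0, 5]].
Characteristic polynomial det(A - λI) = λ^2 + λ - 30 = 0.
Eigenvalues λ = 5, -6.
For λ=5: (A-λI) row 1 is [-11, 33], so an eigenvector is (-3, -1).
For λ=-6: (A-λI) row 1 is [0, 33], so an eigenvector is (-1, 0).
General solution: C_1e^(5t)(-3,-1) + C_2e^(-6t)(-1,0).
Applying x(0)=-1, z(0)=-2 gives C_1=2, C_2=-5.

x(t) = -6e^(5t) + 5e^(-6t), z(t) = -2e^(5t)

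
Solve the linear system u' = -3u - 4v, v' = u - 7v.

u(t) = 2c_1e^(-5t) + 2c_2te^(-5t) - 3c_2e^(-5t), v(t) = c_1e^(-5t) + c_2te^(-5t) - 2c_2e^(-5t)

Coefficient matrix A = [[-3, -4], [1, -7]].
Characteristic polynomial det(A - λI) = λ^2 + 10λ + 25 = 0.
Single eigenvalue λ = -5 with algebraic multiplicity 2.
Eigenvector v = (2,1); generalized eigenvector w with (A-λI)w=v is (-3,-2).
General solution: e^(-5t)[c_1·v + c_2·(t·v + w)].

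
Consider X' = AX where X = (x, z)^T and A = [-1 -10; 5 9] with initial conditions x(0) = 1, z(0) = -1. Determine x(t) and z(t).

x(t) = e^(4t)sin(5t) + e^(4t)cos(5t), z(t) = -e^(4t)cos(5t)

Coefficient matrix A = [[-1, -10], [5, 9]].
Characteristic polynomial det(A - λI) = λ^2 - 8λ + 41 = 0.
Eigenvalues λ = 4 ± 5i (complex conjugate pair).
For λ=4+5i: an eigenvector is (1,0) - i(-1,1) = (1 + i, 0 - i).
A real fundamental pair from Re and Im of e^((4+5i)t)v: X_1 = e^(4t)(cos(5t)·(1,0) + sin(5t)·(-1,1)), X_2 = e^(4t)(sin(5t)·(1,0) - cos(5t)·(-1,1)).
General solution: c_1X_1 + c_2X_2.
Applying x(0)=1, z(0)=-1 gives c_1=0, c_2=1.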